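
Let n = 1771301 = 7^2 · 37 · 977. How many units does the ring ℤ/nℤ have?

1475712

φ(7^2) = 7^2 − 7^1 = 49 − 7 = 42.
φ(37) = 37 − 1 = 36.
φ(977) = 977 − 1 = 976.
Since φ is multiplicative, φ(1771301) = 42 · 36 · 976 = 1475712.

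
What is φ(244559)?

244559 = 7^3 * 23 * 31.
φ(7^3) = 7^2·(7−1) = 49·6 = 294.
φ(23) = 23 − 1 = 22.
φ(31) = 31 − 1 = 30.
Since φ is multiplicative, φ(244559) = 294 · 22 · 30 = 194040.

194040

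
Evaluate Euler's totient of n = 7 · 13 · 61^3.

16074720

φ(20655271) = 20655271 · (1 − 1/7) · (1 − 1/13) · (1 − 1/61)
       = 20655271 · 4320/5551 = 16074720.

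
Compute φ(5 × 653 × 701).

φ(5) = 5 − 1 = 4.
φ(653) = 653 − 1 = 652.
φ(701) = 701 − 1 = 700.
Multiply: 4 · 652 · 700 = 1825600.

1825600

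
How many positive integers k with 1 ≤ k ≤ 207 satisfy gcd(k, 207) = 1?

132

207 = 3**2 * 23.
φ(207) = 207 · (1 − 1/3) · (1 − 1/23)
       = 207 · 44/69 = 132.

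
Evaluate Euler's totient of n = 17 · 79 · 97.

φ(17) = 17 − 1 = 16.
φ(79) = 79 − 1 = 78.
φ(97) = 97 − 1 = 96.
φ(130271) = 16 × 78 × 96 = 119808.

119808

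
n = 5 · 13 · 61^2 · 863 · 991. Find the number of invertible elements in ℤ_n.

φ(206850929545) = 206850929545 · (1 − 1/5) · (1 − 1/13) · (1 − 1/61) · (1 − 1/863) · (1 − 1/991)
       = 206850929545 · 2457734400/3390998845 = 149921798400.

149921798400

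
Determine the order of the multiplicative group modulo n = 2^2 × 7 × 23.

φ(644) = 644 · (1 − 1/2) · (1 − 1/7) · (1 − 1/23)
       = 644 · 132/322 = 264.

264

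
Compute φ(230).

88

Factor 230: 230 = 2 × 5 × 23.
φ(2) = 2 − 1 = 1.
φ(5) = 5 − 1 = 4.
φ(23) = 23 − 1 = 22.
Since φ is multiplicative, φ(230) = 1 · 4 · 22 = 88.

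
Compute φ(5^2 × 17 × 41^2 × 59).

30438400

φ(5^2) = 5^2 − 5^1 = 25 − 5 = 20.
φ(17) = 17 − 1 = 16.
φ(41^2) = 41^2 − 41^1 = 1681 − 41 = 1640.
φ(59) = 59 − 1 = 58.
Since φ is multiplicative, φ(42151075) = 20 · 16 · 1640 · 58 = 30438400.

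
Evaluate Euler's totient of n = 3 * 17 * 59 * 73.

φ(3) = 3 − 1 = 2.
φ(17) = 17 − 1 = 16.
φ(59) = 59 − 1 = 58.
φ(73) = 73 − 1 = 72.
Since φ is multiplicative, φ(219657) = 2 · 16 · 58 · 72 = 133632.

133632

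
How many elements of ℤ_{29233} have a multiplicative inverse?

Prime factorization: 29233 = 23 * 31 * 41.
φ(23) = 23 − 1 = 22.
φ(31) = 31 − 1 = 30.
φ(41) = 41 − 1 = 40.
Multiply: 22 · 30 · 40 = 26400.

26400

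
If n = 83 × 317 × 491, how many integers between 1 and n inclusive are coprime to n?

φ(83) = 83 − 1 = 82.
φ(317) = 317 − 1 = 316.
φ(491) = 491 − 1 = 490.
Multiply: 82 · 316 · 490 = 12696880.

12696880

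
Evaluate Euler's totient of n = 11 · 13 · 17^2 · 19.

587520

φ(11) = 11 − 1 = 10.
φ(13) = 13 − 1 = 12.
φ(17^2) = 17^1·(17−1) = 17·16 = 272.
φ(19) = 19 − 1 = 18.
φ(785213) = 10 × 12 × 272 × 18 = 587520.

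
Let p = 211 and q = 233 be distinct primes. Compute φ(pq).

48720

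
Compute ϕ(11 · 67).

φ(737) = 737 · (1 − 1/11) · (1 − 1/67)
       = 737 · 660/737 = 660.

660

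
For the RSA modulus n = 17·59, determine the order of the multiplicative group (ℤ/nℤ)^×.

For distinct primes, φ(pq) = (p−1)(q−1) = 16 × 58 = 928.

928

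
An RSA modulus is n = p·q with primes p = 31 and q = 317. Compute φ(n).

φ(n) = (p − 1)(q − 1) = (31−1)(317−1) = 30·316 = 9480.

9480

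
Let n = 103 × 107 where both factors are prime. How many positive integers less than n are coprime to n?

10812

φ(pq) = (p−1)(q−1) = 102 · 106 = 10812.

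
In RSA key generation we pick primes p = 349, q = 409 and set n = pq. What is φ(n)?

141984

φ(n) = (p − 1)(q − 1) = (349−1)(409−1) = 348·408 = 141984.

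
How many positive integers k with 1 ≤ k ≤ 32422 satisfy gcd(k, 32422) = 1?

Factor 32422: 32422 = 2 · 13 · 29 · 43.
φ(32422) = 32422 · (1 − 1/2) · (1 − 1/13) · (1 − 1/29) · (1 − 1/43)
       = 32422 · 14112/32422 = 14112.

14112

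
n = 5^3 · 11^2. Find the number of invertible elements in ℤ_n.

φ(5^3) = 5^2·(5−1) = 25·4 = 100.
φ(11^2) = 11^1·(11−1) = 11·10 = 110.
φ(15125) = 100 × 110 = 11000.

11000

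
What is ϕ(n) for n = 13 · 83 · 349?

342432

φ(376571) = 376571 · (1 − 1/13) · (1 − 1/83) · (1 − 1/349)
       = 376571 · 342432/376571 = 342432.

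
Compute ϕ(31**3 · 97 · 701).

1937376000

φ(31^3) = 31^2·(31−1) = 961·30 = 28830.
φ(97) = 97 − 1 = 96.
φ(701) = 701 − 1 = 700.
Since φ is multiplicative, φ(2025698627) = 28830 · 96 · 700 = 1937376000.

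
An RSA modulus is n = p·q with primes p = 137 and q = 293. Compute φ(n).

φ(n) = (p − 1)(q − 1) = (137−1)(293−1) = 136·292 = 39712.

39712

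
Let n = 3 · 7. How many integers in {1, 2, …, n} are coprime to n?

φ(3) = 3 − 1 = 2.
φ(7) = 7 − 1 = 6.
Since φ is multiplicative, φ(21) = 2 · 6 = 12.

12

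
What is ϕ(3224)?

Prime factorization: 3224 = 2^3 × 13 × 31.
φ(2^3) = 2^3 − 2^2 = 8 − 4 = 4.
φ(13) = 13 − 1 = 12.
φ(31) = 31 − 1 = 30.
Since φ is multiplicative, φ(3224) = 4 · 12 · 30 = 1440.

1440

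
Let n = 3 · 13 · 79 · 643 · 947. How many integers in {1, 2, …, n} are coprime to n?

φ(3) = 3 − 1 = 2.
φ(13) = 13 − 1 = 12.
φ(79) = 79 − 1 = 78.
φ(643) = 643 − 1 = 642.
φ(947) = 947 − 1 = 946.
Since φ is multiplicative, φ(1876085601) = 2 · 12 · 78 · 642 · 946 = 1136925504.

1136925504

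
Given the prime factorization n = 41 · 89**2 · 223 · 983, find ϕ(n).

68296293120

φ(71190534049) = 71190534049 · (1 − 1/41) · (1 − 1/89) · (1 − 1/223) · (1 − 1/983)
       = 71190534049 · 767374080/799893641 = 68296293120.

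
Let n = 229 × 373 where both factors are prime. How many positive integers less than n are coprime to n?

φ(n) = (p − 1)(q − 1) = (229−1)(373−1) = 228·372 = 84816.

84816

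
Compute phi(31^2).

φ(31^2) = 31^1·(31−1) = 31·30 = 930.

930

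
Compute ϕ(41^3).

67240

φ(41^3) = 41^2·(41−1) = 1681·40 = 67240.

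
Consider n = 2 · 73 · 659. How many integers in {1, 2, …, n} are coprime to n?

φ(96214) = 96214 · (1 − 1/2) · (1 − 1/73) · (1 − 1/659)
       = 96214 · 47376/96214 = 47376.

47376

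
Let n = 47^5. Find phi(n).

224465326

φ(229345007) = 229345007 · (1 − 1/47)
       = 229345007 · 46/47 = 224465326.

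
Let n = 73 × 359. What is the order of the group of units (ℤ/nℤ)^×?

φ(26207) = 26207 · (1 − 1/73) · (1 − 1/359)
       = 26207 · 25776/26207 = 25776.

25776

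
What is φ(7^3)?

294

φ(343) = 343 · (1 − 1/7)
       = 343 · 6/7 = 294.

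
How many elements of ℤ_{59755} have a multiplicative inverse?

Prime factorization: 59755 = 5 · 17 · 19 · 37.
φ(5) = 5 − 1 = 4.
φ(17) = 17 − 1 = 16.
φ(19) = 19 − 1 = 18.
φ(37) = 37 − 1 = 36.
φ(59755) = 4 × 16 × 18 × 36 = 41472.

41472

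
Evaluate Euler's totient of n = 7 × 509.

φ(3563) = 3563 · (1 − 1/7) · (1 − 1/509)
       = 3563 · 3048/3563 = 3048.

3048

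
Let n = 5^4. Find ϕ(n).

500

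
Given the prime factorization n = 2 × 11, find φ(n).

10

φ(2) = 2 − 1 = 1.
φ(11) = 11 − 1 = 10.
Since φ is multiplicative, φ(22) = 1 · 10 = 10.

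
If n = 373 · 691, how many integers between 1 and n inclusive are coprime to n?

256680

φ(257743) = 257743 · (1 − 1/373) · (1 − 1/691)
       = 257743 · 256680/257743 = 256680.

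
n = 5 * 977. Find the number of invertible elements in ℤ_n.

φ(5) = 5 − 1 = 4.
φ(977) = 977 − 1 = 976.
Since φ is multiplicative, φ(4885) = 4 · 976 = 3904.

3904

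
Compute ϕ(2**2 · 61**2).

φ(2^2) = 2^2 − 2^1 = 4 − 2 = 2.
φ(61^2) = 61^1·(61−1) = 61·60 = 3660.
Multiply: 2 · 3660 = 7320.

7320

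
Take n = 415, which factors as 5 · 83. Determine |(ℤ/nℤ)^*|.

φ(415) = 415 · (1 − 1/5) · (1 − 1/83)
       = 415 · 328/415 = 328.

328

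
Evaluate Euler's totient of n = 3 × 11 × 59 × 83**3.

655281680

φ(1113269289) = 1113269289 · (1 − 1/3) · (1 − 1/11) · (1 − 1/59) · (1 − 1/83)
       = 1113269289 · 95120/161601 = 655281680.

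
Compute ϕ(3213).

1728

Factor 3213: 3213 = 3^3 · 7 · 17.
φ(3213) = 3213 · (1 − 1/3) · (1 − 1/7) · (1 − 1/17)
       = 3213 · 192/357 = 1728.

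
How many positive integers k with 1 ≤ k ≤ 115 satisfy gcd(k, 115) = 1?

Prime factorization: 115 = 5 · 23.
φ(5) = 5 − 1 = 4.
φ(23) = 23 − 1 = 22.
φ(115) = 4 × 22 = 88.

88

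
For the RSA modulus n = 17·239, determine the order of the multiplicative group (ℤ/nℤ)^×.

3808

For distinct primes, φ(pq) = (p−1)(q−1) = 16 × 238 = 3808.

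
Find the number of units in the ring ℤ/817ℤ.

756

817 = 19 · 43.
φ(817) = 817 · (1 − 1/19) · (1 − 1/43)
       = 817 · 756/817 = 756.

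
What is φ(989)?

924

First factor: 989 = 23 · 43.
φ(989) = 989 · (1 − 1/23) · (1 − 1/43)
       = 989 · 924/989 = 924.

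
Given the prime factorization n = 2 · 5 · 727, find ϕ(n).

2904

φ(2) = 2 − 1 = 1.
φ(5) = 5 − 1 = 4.
φ(727) = 727 − 1 = 726.
Since φ is multiplicative, φ(7270) = 1 · 4 · 726 = 2904.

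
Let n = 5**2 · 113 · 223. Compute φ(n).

φ(5^2) = 5^2 − 5^1 = 25 − 5 = 20.
φ(113) = 113 − 1 = 112.
φ(223) = 223 − 1 = 222.
Since φ is multiplicative, φ(629975) = 20 · 112 · 222 = 497280.

497280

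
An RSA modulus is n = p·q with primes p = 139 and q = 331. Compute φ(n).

45540

φ(139) = 139 − 1 = 138.
φ(331) = 331 − 1 = 330.
φ(46009) = 138 × 330 = 45540.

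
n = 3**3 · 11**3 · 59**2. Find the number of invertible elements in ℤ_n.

74531160

φ(3^3) = 3^3 − 3^2 = 27 − 9 = 18.
φ(11^3) = 11^2·(11−1) = 121·10 = 1210.
φ(59^2) = 59^2 − 59^1 = 3481 − 59 = 3422.
φ(125096697) = 18 × 1210 × 3422 = 74531160.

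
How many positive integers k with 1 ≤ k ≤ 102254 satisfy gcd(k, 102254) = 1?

102254 = 2 × 29 × 41 × 43.
φ(2) = 2 − 1 = 1.
φ(29) = 29 − 1 = 28.
φ(41) = 41 − 1 = 40.
φ(43) = 43 − 1 = 42.
φ(102254) = 1 × 28 × 40 × 42 = 47040.

47040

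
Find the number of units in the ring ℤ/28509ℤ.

16128

Prime factorization: 28509 = 3 * 13 * 17 * 43.
φ(28509) = 28509 · (1 − 1/3) · (1 − 1/13) · (1 − 1/17) · (1 − 1/43)
       = 28509 · 16128/28509 = 16128.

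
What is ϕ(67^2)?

φ(4489) = 4489 · (1 − 1/67)
       = 4489 · 66/67 = 4422.

4422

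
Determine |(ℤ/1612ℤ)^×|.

1612 = 2^2 · 13 · 31.
φ(2^2) = 2^1·(2−1) = 2·1 = 2.
φ(13) = 13 − 1 = 12.
φ(31) = 31 − 1 = 30.
Multiply: 2 · 12 · 30 = 720.

720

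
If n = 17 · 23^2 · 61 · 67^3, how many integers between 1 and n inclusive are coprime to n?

φ(17) = 17 − 1 = 16.
φ(23^2) = 23^1·(23−1) = 23·22 = 506.
φ(61) = 61 − 1 = 60.
φ(67^3) = 67^3 − 67^2 = 300763 − 4489 = 296274.
Since φ is multiplicative, φ(164990461199) = 16 · 506 · 60 · 296274 = 143918058240.

143918058240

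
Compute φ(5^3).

100

φ(5^3) = 5^2·(5−1) = 25·4 = 100.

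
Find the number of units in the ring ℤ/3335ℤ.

2464

First factor: 3335 = 5 * 23 * 29.
φ(3335) = 3335 · (1 − 1/5) · (1 − 1/23) · (1 − 1/29)
       = 3335 · 2464/3335 = 2464.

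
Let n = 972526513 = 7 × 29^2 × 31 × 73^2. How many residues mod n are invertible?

768216960

φ(7) = 7 − 1 = 6.
φ(29^2) = 29^2 − 29^1 = 841 − 29 = 812.
φ(31) = 31 − 1 = 30.
φ(73^2) = 73^1·(73−1) = 73·72 = 5256.
Since φ is multiplicative, φ(972526513) = 6 · 812 · 30 · 5256 = 768216960.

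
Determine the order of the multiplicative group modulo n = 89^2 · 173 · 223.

φ(89^2) = 89^1·(89−1) = 89·88 = 7832.
φ(173) = 173 − 1 = 172.
φ(223) = 223 − 1 = 222.
Multiply: 7832 · 172 · 222 = 299057088.

299057088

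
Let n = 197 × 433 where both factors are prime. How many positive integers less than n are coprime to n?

84672

φ(n) = (p − 1)(q − 1) = (197−1)(433−1) = 196·432 = 84672.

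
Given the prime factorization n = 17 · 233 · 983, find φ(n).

3645184

φ(3893663) = 3893663 · (1 − 1/17) · (1 − 1/233) · (1 − 1/983)
       = 3893663 · 3645184/3893663 = 3645184.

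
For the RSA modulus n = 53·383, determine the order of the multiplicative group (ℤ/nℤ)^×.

φ(n) = (p − 1)(q − 1) = (53−1)(383−1) = 52·382 = 19864.

19864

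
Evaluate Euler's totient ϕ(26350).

9600

Factor 26350: 26350 = 2 × 5^2 × 17 × 31.
φ(2) = 2 − 1 = 1.
φ(5^2) = 5^2 − 5^1 = 25 − 5 = 20.
φ(17) = 17 − 1 = 16.
φ(31) = 31 − 1 = 30.
Since φ is multiplicative, φ(26350) = 1 · 20 · 16 · 30 = 9600.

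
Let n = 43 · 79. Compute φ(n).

3276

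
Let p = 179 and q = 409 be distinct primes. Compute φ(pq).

72624

φ(n) = (p − 1)(q − 1) = (179−1)(409−1) = 178·408 = 72624.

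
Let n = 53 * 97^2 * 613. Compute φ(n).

296345088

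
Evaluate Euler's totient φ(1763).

1680

1763 = 41 · 43.
φ(41) = 41 − 1 = 40.
φ(43) = 43 − 1 = 42.
φ(1763) = 40 × 42 = 1680.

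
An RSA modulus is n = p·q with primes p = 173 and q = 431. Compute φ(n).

φ(173) = 173 − 1 = 172.
φ(431) = 431 − 1 = 430.
Multiply: 172 · 430 = 73960.

73960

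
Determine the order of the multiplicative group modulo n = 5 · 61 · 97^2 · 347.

773268480

φ(995801515) = 995801515 · (1 − 1/5) · (1 − 1/61) · (1 − 1/97) · (1 − 1/347)
       = 995801515 · 7971840/10265995 = 773268480.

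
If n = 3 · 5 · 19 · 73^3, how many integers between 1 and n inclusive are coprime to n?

55251072

φ(3) = 3 − 1 = 2.
φ(5) = 5 − 1 = 4.
φ(19) = 19 − 1 = 18.
φ(73^3) = 73^2·(73−1) = 5329·72 = 383688.
Multiply: 2 · 4 · 18 · 383688 = 55251072.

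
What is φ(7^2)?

φ(7^2) = 7^2 − 7^1 = 49 − 7 = 42.

42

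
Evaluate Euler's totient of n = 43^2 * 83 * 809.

119658336

φ(124154803) = 124154803 · (1 − 1/43) · (1 − 1/83) · (1 − 1/809)
       = 124154803 · 2782752/2887321 = 119658336.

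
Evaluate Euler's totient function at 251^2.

62750

φ(63001) = 63001 · (1 − 1/251)
       = 63001 · 250/251 = 62750.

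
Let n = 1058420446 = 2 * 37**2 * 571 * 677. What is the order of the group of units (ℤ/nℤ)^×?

513246240

φ(2) = 2 − 1 = 1.
φ(37^2) = 37^1·(37−1) = 37·36 = 1332.
φ(571) = 571 − 1 = 570.
φ(677) = 677 − 1 = 676.
Multiply: 1 · 1332 · 570 · 676 = 513246240.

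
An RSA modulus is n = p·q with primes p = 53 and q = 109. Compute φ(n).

5616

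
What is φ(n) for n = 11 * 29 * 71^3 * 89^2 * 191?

φ(11) = 11 − 1 = 10.
φ(29) = 29 − 1 = 28.
φ(71^3) = 71^3 − 71^2 = 357911 − 5041 = 352870.
φ(89^2) = 89^2 − 89^1 = 7921 − 89 = 7832.
φ(191) = 191 − 1 = 190.
Since φ is multiplicative, φ(172734508965799) = 10 · 28 · 352870 · 7832 · 190 = 147027661088000.

147027661088000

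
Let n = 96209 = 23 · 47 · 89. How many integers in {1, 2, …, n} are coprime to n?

φ(23) = 23 − 1 = 22.
φ(47) = 47 − 1 = 46.
φ(89) = 89 − 1 = 88.
Multiply: 22 · 46 · 88 = 89056.

89056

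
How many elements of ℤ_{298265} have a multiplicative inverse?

Prime factorization: 298265 = 5 × 11^2 × 17 × 29.
φ(5) = 5 − 1 = 4.
φ(11^2) = 11^2 − 11^1 = 121 − 11 = 110.
φ(17) = 17 − 1 = 16.
φ(29) = 29 − 1 = 28.
φ(298265) = 4 × 110 × 16 × 28 = 197120.

197120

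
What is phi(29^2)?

812

φ(29^2) = 29^1·(29−1) = 29·28 = 812.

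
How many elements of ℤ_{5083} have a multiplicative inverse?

5083 = 13 · 17 · 23.
φ(13) = 13 − 1 = 12.
φ(17) = 17 − 1 = 16.
φ(23) = 23 − 1 = 22.
φ(5083) = 12 × 16 × 22 = 4224.

4224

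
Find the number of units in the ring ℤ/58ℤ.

Factor 58: 58 = 2 × 29.
φ(2) = 2 − 1 = 1.
φ(29) = 29 − 1 = 28.
φ(58) = 1 × 28 = 28.

28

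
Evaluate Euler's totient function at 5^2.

20

φ(5^2) = 5^2 − 5^1 = 25 − 5 = 20.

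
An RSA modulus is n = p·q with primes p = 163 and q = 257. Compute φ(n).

φ(pq) = (p−1)(q−1) = 162 · 256 = 41472.

41472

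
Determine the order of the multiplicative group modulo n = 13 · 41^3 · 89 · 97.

6816522240

φ(13) = 13 − 1 = 12.
φ(41^3) = 41^3 − 41^2 = 68921 − 1681 = 67240.
φ(89) = 89 − 1 = 88.
φ(97) = 97 − 1 = 96.
φ(7734934909) = 12 × 67240 × 88 × 96 = 6816522240.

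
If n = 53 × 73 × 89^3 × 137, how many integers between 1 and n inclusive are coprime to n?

354925688832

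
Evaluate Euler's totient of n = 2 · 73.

φ(2) = 2 − 1 = 1.
φ(73) = 73 − 1 = 72.
Since φ is multiplicative, φ(146) = 1 · 72 = 72.

72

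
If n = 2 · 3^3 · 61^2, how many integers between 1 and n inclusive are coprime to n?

φ(200934) = 200934 · (1 − 1/2) · (1 − 1/3) · (1 − 1/61)
       = 200934 · 120/366 = 65880.

65880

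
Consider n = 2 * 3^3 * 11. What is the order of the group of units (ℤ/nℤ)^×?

180

φ(2) = 2 − 1 = 1.
φ(3^3) = 3^3 − 3^2 = 27 − 9 = 18.
φ(11) = 11 − 1 = 10.
φ(594) = 1 × 18 × 10 = 180.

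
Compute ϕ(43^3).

77658

φ(79507) = 79507 · (1 − 1/43)
       = 79507 · 42/43 = 77658.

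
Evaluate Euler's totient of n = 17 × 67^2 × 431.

φ(17) = 17 − 1 = 16.
φ(67^2) = 67^2 − 67^1 = 4489 − 67 = 4422.
φ(431) = 431 − 1 = 430.
Multiply: 16 · 4422 · 430 = 30423360.

30423360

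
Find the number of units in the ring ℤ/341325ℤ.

172800

341325 = 3**2 * 5**2 * 37 * 41.
φ(341325) = 341325 · (1 − 1/3) · (1 − 1/5) · (1 − 1/37) · (1 − 1/41)
       = 341325 · 11520/22755 = 172800.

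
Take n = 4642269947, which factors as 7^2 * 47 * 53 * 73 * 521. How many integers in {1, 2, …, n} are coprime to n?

3761372160

φ(4642269947) = 4642269947 · (1 − 1/7) · (1 − 1/47) · (1 − 1/53) · (1 − 1/73) · (1 − 1/521)
       = 4642269947 · 537338880/663181421 = 3761372160.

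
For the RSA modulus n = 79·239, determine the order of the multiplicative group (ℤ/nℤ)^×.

18564

φ(18881) = 18881 · (1 − 1/79) · (1 − 1/239)
       = 18881 · 18564/18881 = 18564.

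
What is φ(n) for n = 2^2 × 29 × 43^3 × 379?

φ(3495445748) = 3495445748 · (1 − 1/2) · (1 − 1/29) · (1 − 1/43) · (1 − 1/379)
       = 3495445748 · 444528/945226 = 1643864544.

1643864544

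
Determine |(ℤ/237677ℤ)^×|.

192000

Factor 237677: 237677 = 11 · 17 · 31 · 41.
φ(11) = 11 − 1 = 10.
φ(17) = 17 − 1 = 16.
φ(31) = 31 − 1 = 30.
φ(41) = 41 − 1 = 40.
Since φ is multiplicative, φ(237677) = 10 · 16 · 30 · 40 = 192000.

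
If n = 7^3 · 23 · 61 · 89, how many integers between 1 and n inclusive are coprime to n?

φ(42829381) = 42829381 · (1 − 1/7) · (1 − 1/23) · (1 − 1/61) · (1 − 1/89)
       = 42829381 · 696960/874069 = 34151040.

34151040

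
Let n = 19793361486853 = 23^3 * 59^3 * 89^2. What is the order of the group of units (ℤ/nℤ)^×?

18402763652768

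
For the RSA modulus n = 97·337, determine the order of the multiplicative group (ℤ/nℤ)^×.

φ(32689) = 32689 · (1 − 1/97) · (1 − 1/337)
       = 32689 · 32256/32689 = 32256.

32256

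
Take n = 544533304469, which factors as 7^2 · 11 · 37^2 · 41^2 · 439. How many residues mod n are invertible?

φ(7^2) = 7^1·(7−1) = 7·6 = 42.
φ(11) = 11 − 1 = 10.
φ(37^2) = 37^2 − 37^1 = 1369 − 37 = 1332.
φ(41^2) = 41^2 − 41^1 = 1681 − 41 = 1640.
φ(439) = 439 − 1 = 438.
Since φ is multiplicative, φ(544533304469) = 42 · 10 · 1332 · 1640 · 438 = 401856940800.

401856940800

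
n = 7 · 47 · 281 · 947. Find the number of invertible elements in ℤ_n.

φ(87549203) = 87549203 · (1 − 1/7) · (1 − 1/47) · (1 − 1/281) · (1 − 1/947)
       = 87549203 · 73106880/87549203 = 73106880.

73106880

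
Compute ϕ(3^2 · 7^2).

252

φ(3^2) = 3^2 − 3^1 = 9 − 3 = 6.
φ(7^2) = 7^1·(7−1) = 7·6 = 42.
Multiply: 6 · 42 = 252.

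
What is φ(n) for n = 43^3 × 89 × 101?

φ(714688423) = 714688423 · (1 − 1/43) · (1 − 1/89) · (1 − 1/101)
       = 714688423 · 369600/386527 = 683390400.

683390400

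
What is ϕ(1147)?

1147 = 31 · 37.
φ(1147) = 1147 · (1 − 1/31) · (1 − 1/37)
       = 1147 · 1080/1147 = 1080.

1080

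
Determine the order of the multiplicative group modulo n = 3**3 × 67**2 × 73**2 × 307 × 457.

58375803188736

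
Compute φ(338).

First factor: 338 = 2 * 13^2.
φ(2) = 2 − 1 = 1.
φ(13^2) = 13^2 − 13^1 = 169 − 13 = 156.
Since φ is multiplicative, φ(338) = 1 · 156 = 156.

156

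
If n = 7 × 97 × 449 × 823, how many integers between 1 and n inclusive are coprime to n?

φ(7) = 7 − 1 = 6.
φ(97) = 97 − 1 = 96.
φ(449) = 449 − 1 = 448.
φ(823) = 823 − 1 = 822.
Since φ is multiplicative, φ(250908833) = 6 · 96 · 448 · 822 = 212115456.

212115456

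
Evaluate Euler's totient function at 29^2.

812

φ(841) = 841 · (1 − 1/29)
       = 841 · 28/29 = 812.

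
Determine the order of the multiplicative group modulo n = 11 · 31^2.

9300

φ(11) = 11 − 1 = 10.
φ(31^2) = 31^1·(31−1) = 31·30 = 930.
Since φ is multiplicative, φ(10571) = 10 · 930 = 9300.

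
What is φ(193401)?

193401 = 3^3 · 13 · 19 · 29.
φ(3^3) = 3^3 − 3^2 = 27 − 9 = 18.
φ(13) = 13 − 1 = 12.
φ(19) = 19 − 1 = 18.
φ(29) = 29 − 1 = 28.
φ(193401) = 18 × 12 × 18 × 28 = 108864.

108864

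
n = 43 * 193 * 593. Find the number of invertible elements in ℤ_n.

4773888

φ(43) = 43 − 1 = 42.
φ(193) = 193 − 1 = 192.
φ(593) = 593 − 1 = 592.
φ(4921307) = 42 × 192 × 592 = 4773888.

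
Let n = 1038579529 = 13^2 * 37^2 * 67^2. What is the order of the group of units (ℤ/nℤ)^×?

918856224

φ(13^2) = 13^1·(13−1) = 13·12 = 156.
φ(37^2) = 37^1·(37−1) = 37·36 = 1332.
φ(67^2) = 67^2 − 67^1 = 4489 − 67 = 4422.
Since φ is multiplicative, φ(1038579529) = 156 · 1332 · 4422 = 918856224.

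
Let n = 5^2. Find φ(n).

φ(25) = 25 · (1 − 1/5)
       = 25 · 4/5 = 20.

20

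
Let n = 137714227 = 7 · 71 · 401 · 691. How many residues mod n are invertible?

115920000

φ(7) = 7 − 1 = 6.
φ(71) = 71 − 1 = 70.
φ(401) = 401 − 1 = 400.
φ(691) = 691 − 1 = 690.
Multiply: 6 · 70 · 400 · 690 = 115920000.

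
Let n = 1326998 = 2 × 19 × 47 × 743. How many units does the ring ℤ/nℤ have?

φ(2) = 2 − 1 = 1.
φ(19) = 19 − 1 = 18.
φ(47) = 47 − 1 = 46.
φ(743) = 743 − 1 = 742.
Since φ is multiplicative, φ(1326998) = 1 · 18 · 46 · 742 = 614376.

614376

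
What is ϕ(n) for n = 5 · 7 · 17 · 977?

374784

φ(5) = 5 − 1 = 4.
φ(7) = 7 − 1 = 6.
φ(17) = 17 − 1 = 16.
φ(977) = 977 − 1 = 976.
Since φ is multiplicative, φ(581315) = 4 · 6 · 16 · 976 = 374784.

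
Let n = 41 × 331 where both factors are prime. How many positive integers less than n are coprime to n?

13200

φ(n) = (p − 1)(q − 1) = (41−1)(331−1) = 40·330 = 13200.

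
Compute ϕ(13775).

Factor 13775: 13775 = 5**2 × 19 × 29.
φ(13775) = 13775 · (1 − 1/5) · (1 − 1/19) · (1 − 1/29)
       = 13775 · 2016/2755 = 10080.

10080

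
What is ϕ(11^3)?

φ(11^3) = 11^2·(11−1) = 121·10 = 1210.

1210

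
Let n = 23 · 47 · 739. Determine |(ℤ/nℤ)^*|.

746856

φ(23) = 23 − 1 = 22.
φ(47) = 47 − 1 = 46.
φ(739) = 739 − 1 = 738.
Since φ is multiplicative, φ(798859) = 22 · 46 · 738 = 746856.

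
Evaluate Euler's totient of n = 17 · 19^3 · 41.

φ(4780723) = 4780723 · (1 − 1/17) · (1 − 1/19) · (1 − 1/41)
       = 4780723 · 11520/13243 = 4158720.

4158720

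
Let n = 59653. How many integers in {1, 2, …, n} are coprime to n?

49280

First factor: 59653 = 11^2 · 17 · 29.
φ(11^2) = 11^1·(11−1) = 11·10 = 110.
φ(17) = 17 − 1 = 16.
φ(29) = 29 − 1 = 28.
φ(59653) = 110 × 16 × 28 = 49280.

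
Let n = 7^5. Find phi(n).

φ(16807) = 16807 · (1 − 1/7)
       = 16807 · 6/7 = 14406.

14406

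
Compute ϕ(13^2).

156

φ(169) = 169 · (1 − 1/13)
       = 169 · 12/13 = 156.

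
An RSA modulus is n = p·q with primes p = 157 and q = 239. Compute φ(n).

37128

φ(n) = (p − 1)(q − 1) = (157−1)(239−1) = 156·238 = 37128.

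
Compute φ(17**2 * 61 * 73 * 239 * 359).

φ(17^2) = 17^2 − 17^1 = 289 − 17 = 272.
φ(61) = 61 − 1 = 60.
φ(73) = 73 − 1 = 72.
φ(239) = 239 − 1 = 238.
φ(359) = 359 − 1 = 358.
φ(110418765517) = 272 × 60 × 72 × 238 × 358 = 100118108160.

100118108160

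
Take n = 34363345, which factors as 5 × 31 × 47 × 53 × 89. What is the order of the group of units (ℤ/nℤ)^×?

φ(5) = 5 − 1 = 4.
φ(31) = 31 − 1 = 30.
φ(47) = 47 − 1 = 46.
φ(53) = 53 − 1 = 52.
φ(89) = 89 − 1 = 88.
Multiply: 4 · 30 · 46 · 52 · 88 = 25259520.

25259520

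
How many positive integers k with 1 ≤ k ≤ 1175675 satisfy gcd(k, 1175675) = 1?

864000

First factor: 1175675 = 5**2 × 31 × 37 × 41.
φ(1175675) = 1175675 · (1 − 1/5) · (1 − 1/31) · (1 − 1/37) · (1 − 1/41)
       = 1175675 · 172800/235135 = 864000.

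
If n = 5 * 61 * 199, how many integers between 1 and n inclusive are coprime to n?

47520

φ(5) = 5 − 1 = 4.
φ(61) = 61 − 1 = 60.
φ(199) = 199 − 1 = 198.
Multiply: 4 · 60 · 198 = 47520.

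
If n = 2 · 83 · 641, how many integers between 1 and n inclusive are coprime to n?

φ(106406) = 106406 · (1 − 1/2) · (1 − 1/83) · (1 − 1/641)
       = 106406 · 52480/106406 = 52480.

52480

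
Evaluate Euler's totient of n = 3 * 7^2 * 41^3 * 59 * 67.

21621156480

φ(40049372811) = 40049372811 · (1 − 1/3) · (1 − 1/7) · (1 − 1/41) · (1 − 1/59) · (1 − 1/67)
       = 40049372811 · 1837440/3403533 = 21621156480.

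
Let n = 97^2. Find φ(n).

9312

φ(97^2) = 97^2 − 97^1 = 9409 − 97 = 9312.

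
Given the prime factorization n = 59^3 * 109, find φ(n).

φ(59^3) = 59^2·(59−1) = 3481·58 = 201898.
φ(109) = 109 − 1 = 108.
φ(22386311) = 201898 × 108 = 21804984.

21804984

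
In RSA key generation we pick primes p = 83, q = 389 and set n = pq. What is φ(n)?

31816

φ(n) = (p − 1)(q − 1) = (83−1)(389−1) = 82·388 = 31816.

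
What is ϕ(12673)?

11088

12673 = 19 × 23 × 29.
φ(19) = 19 − 1 = 18.
φ(23) = 23 − 1 = 22.
φ(29) = 29 − 1 = 28.
φ(12673) = 18 × 22 × 28 = 11088.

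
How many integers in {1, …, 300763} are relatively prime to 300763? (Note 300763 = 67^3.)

296274

φ(300763) = 300763 · (1 − 1/67)
       = 300763 · 66/67 = 296274.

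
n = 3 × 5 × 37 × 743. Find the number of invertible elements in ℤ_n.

φ(412365) = 412365 · (1 − 1/3) · (1 − 1/5) · (1 − 1/37) · (1 − 1/743)
       = 412365 · 213696/412365 = 213696.

213696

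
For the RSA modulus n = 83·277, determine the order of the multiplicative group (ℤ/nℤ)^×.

φ(22991) = 22991 · (1 − 1/83) · (1 − 1/277)
       = 22991 · 22632/22991 = 22632.

22632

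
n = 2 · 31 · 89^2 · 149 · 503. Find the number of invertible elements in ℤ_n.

φ(36806621594) = 36806621594 · (1 − 1/2) · (1 − 1/31) · (1 − 1/89) · (1 − 1/149) · (1 − 1/503)
       = 36806621594 · 196141440/413557546 = 17456588160.

17456588160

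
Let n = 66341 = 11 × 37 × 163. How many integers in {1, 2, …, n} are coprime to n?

φ(66341) = 66341 · (1 − 1/11) · (1 − 1/37) · (1 − 1/163)
       = 66341 · 58320/66341 = 58320.

58320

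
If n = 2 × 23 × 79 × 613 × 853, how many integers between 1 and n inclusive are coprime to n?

894763584

φ(1900178626) = 1900178626 · (1 − 1/2) · (1 − 1/23) · (1 − 1/79) · (1 − 1/613) · (1 − 1/853)
       = 1900178626 · 894763584/1900178626 = 894763584.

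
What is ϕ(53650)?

20160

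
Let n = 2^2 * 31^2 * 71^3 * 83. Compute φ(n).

53819732400

φ(2^2) = 2^1·(2−1) = 2·1 = 2.
φ(31^2) = 31^2 − 31^1 = 961 − 31 = 930.
φ(71^3) = 71^3 − 71^2 = 357911 − 5041 = 352870.
φ(83) = 83 − 1 = 82.
φ(114192220372) = 2 × 930 × 352870 × 82 = 53819732400.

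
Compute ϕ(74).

36

Prime factorization: 74 = 2 * 37.
φ(74) = 74 · (1 − 1/2) · (1 − 1/37)
       = 74 · 36/74 = 36.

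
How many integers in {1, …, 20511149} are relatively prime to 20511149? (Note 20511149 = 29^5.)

19803868

φ(29^5) = 29^4·(29−1) = 707281·28 = 19803868.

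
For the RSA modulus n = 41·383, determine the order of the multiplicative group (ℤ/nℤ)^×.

For distinct primes, φ(pq) = (p−1)(q−1) = 40 × 382 = 15280.

15280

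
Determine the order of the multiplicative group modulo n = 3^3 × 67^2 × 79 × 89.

546346944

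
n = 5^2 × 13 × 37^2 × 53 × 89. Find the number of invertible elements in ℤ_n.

1462855680

φ(2098711225) = 2098711225 · (1 − 1/5) · (1 − 1/13) · (1 − 1/37) · (1 − 1/53) · (1 − 1/89)
       = 2098711225 · 7907328/11344385 = 1462855680.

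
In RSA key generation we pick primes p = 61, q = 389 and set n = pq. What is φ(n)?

φ(n) = (p − 1)(q − 1) = (61−1)(389−1) = 60·388 = 23280.

23280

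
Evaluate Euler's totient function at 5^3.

100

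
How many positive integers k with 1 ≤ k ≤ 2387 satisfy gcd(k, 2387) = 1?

1800

2387 = 7 · 11 · 31.
φ(7) = 7 − 1 = 6.
φ(11) = 11 − 1 = 10.
φ(31) = 31 − 1 = 30.
Since φ is multiplicative, φ(2387) = 6 · 10 · 30 = 1800.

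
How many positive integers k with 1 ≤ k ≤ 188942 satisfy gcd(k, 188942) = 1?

85176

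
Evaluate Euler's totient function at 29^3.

φ(29^3) = 29^2·(29−1) = 841·28 = 23548.

23548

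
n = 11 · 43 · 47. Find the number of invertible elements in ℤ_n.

19320

φ(22231) = 22231 · (1 − 1/11) · (1 − 1/43) · (1 − 1/47)
       = 22231 · 19320/22231 = 19320.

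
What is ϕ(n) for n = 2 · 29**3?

φ(48778) = 48778 · (1 − 1/2) · (1 − 1/29)
       = 48778 · 28/58 = 23548.

23548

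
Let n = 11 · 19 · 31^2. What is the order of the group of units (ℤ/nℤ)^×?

167400

φ(11) = 11 − 1 = 10.
φ(19) = 19 − 1 = 18.
φ(31^2) = 31^2 − 31^1 = 961 − 31 = 930.
Multiply: 10 · 18 · 930 = 167400.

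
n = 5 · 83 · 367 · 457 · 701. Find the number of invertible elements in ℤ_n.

φ(48791972885) = 48791972885 · (1 − 1/5) · (1 − 1/83) · (1 − 1/367) · (1 − 1/457) · (1 − 1/701)
       = 48791972885 · 38319321600/48791972885 = 38319321600.

38319321600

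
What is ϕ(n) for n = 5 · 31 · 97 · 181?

φ(2721335) = 2721335 · (1 − 1/5) · (1 − 1/31) · (1 − 1/97) · (1 − 1/181)
       = 2721335 · 2073600/2721335 = 2073600.

2073600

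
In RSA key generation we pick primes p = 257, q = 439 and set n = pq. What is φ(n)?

φ(112823) = 112823 · (1 − 1/257) · (1 − 1/439)
       = 112823 · 112128/112823 = 112128.

112128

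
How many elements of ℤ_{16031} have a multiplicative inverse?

First factor: 16031 = 17 · 23 · 41.
φ(17) = 17 − 1 = 16.
φ(23) = 23 − 1 = 22.
φ(41) = 41 − 1 = 40.
φ(16031) = 16 × 22 × 40 = 14080.

14080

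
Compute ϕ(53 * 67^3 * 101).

1540624800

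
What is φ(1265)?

Prime factorization: 1265 = 5 * 11 * 23.
φ(5) = 5 − 1 = 4.
φ(11) = 11 − 1 = 10.
φ(23) = 23 − 1 = 22.
Multiply: 4 · 10 · 22 = 880.

880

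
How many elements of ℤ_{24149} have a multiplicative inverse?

21600

24149 = 19 · 31 · 41.
φ(24149) = 24149 · (1 − 1/19) · (1 − 1/31) · (1 − 1/41)
       = 24149 · 21600/24149 = 21600.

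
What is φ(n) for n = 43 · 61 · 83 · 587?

φ(127795183) = 127795183 · (1 − 1/43) · (1 − 1/61) · (1 − 1/83) · (1 − 1/587)
       = 127795183 · 121091040/127795183 = 121091040.

121091040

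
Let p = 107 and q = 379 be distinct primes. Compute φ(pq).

φ(n) = (p − 1)(q − 1) = (107−1)(379−1) = 106·378 = 40068.

40068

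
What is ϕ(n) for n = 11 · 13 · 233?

27840

φ(11) = 11 − 1 = 10.
φ(13) = 13 − 1 = 12.
φ(233) = 233 − 1 = 232.
φ(33319) = 10 × 12 × 232 = 27840.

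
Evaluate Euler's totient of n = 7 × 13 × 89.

φ(7) = 7 − 1 = 6.
φ(13) = 13 − 1 = 12.
φ(89) = 89 − 1 = 88.
φ(8099) = 6 × 12 × 88 = 6336.

6336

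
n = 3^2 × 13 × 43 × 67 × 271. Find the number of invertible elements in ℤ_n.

53887680

φ(3^2) = 3^1·(3−1) = 3·2 = 6.
φ(13) = 13 − 1 = 12.
φ(43) = 43 − 1 = 42.
φ(67) = 67 − 1 = 66.
φ(271) = 271 − 1 = 270.
Since φ is multiplicative, φ(91347867) = 6 · 12 · 42 · 66 · 270 = 53887680.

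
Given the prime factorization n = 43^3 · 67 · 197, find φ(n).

φ(1049412893) = 1049412893 · (1 − 1/43) · (1 − 1/67) · (1 − 1/197)
       = 1049412893 · 543312/567557 = 1004583888.

1004583888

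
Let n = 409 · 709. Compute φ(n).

φ(289981) = 289981 · (1 − 1/409) · (1 − 1/709)
       = 289981 · 288864/289981 = 288864.

288864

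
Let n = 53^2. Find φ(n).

2756

φ(53^2) = 53^1·(53−1) = 53·52 = 2756.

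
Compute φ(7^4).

φ(7^4) = 7^4 − 7^3 = 2401 − 343 = 2058.

2058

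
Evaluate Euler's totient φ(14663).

Factor 14663: 14663 = 11 × 31 × 43.
φ(14663) = 14663 · (1 − 1/11) · (1 − 1/31) · (1 − 1/43)
       = 14663 · 12600/14663 = 12600.

12600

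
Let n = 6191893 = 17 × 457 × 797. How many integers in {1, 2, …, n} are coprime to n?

φ(6191893) = 6191893 · (1 − 1/17) · (1 − 1/457) · (1 − 1/797)
       = 6191893 · 5807616/6191893 = 5807616.

5807616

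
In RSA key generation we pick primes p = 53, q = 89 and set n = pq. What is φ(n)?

4576

φ(4717) = 4717 · (1 − 1/53) · (1 − 1/89)
       = 4717 · 4576/4717 = 4576.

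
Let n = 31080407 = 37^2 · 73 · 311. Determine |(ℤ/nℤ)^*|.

29730240

φ(31080407) = 31080407 · (1 − 1/37) · (1 − 1/73) · (1 − 1/311)
       = 31080407 · 803520/840011 = 29730240.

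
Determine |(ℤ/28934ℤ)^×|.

12672

First factor: 28934 = 2 · 17 · 23 · 37.
φ(28934) = 28934 · (1 − 1/2) · (1 − 1/17) · (1 − 1/23) · (1 − 1/37)
       = 28934 · 12672/28934 = 12672.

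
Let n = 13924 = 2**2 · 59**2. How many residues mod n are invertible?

φ(13924) = 13924 · (1 − 1/2) · (1 − 1/59)
       = 13924 · 58/118 = 6844.

6844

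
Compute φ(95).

First factor: 95 = 5 · 19.
φ(95) = 95 · (1 − 1/5) · (1 − 1/19)
       = 95 · 72/95 = 72.

72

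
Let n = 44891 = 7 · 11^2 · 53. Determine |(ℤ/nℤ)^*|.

34320

φ(44891) = 44891 · (1 − 1/7) · (1 − 1/11) · (1 − 1/53)
       = 44891 · 3120/4081 = 34320.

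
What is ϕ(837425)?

837425 = 5^2 · 19 · 41 · 43.
φ(5^2) = 5^1·(5−1) = 5·4 = 20.
φ(19) = 19 − 1 = 18.
φ(41) = 41 − 1 = 40.
φ(43) = 43 − 1 = 42.
Multiply: 20 · 18 · 40 · 42 = 604800.

604800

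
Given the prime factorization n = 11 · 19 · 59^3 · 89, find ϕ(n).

φ(3820254779) = 3820254779 · (1 − 1/11) · (1 − 1/19) · (1 − 1/59) · (1 − 1/89)
       = 3820254779 · 918720/1097459 = 3198064320.

3198064320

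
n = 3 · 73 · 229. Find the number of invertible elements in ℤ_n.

φ(3) = 3 − 1 = 2.
φ(73) = 73 − 1 = 72.
φ(229) = 229 − 1 = 228.
φ(50151) = 2 × 72 × 228 = 32832.

32832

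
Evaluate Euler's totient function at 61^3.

φ(226981) = 226981 · (1 − 1/61)
       = 226981 · 60/61 = 223260.

223260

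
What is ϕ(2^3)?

4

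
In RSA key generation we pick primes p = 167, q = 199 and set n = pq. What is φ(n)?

φ(pq) = (p−1)(q−1) = 166 · 198 = 32868.

32868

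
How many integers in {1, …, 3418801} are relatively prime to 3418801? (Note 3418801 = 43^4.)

φ(43^4) = 43^4 − 43^3 = 3418801 − 79507 = 3339294.

3339294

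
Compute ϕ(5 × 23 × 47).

4048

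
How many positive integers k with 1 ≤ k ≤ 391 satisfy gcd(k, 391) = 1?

Factor 391: 391 = 17 · 23.
φ(391) = 391 · (1 − 1/17) · (1 − 1/23)
       = 391 · 352/391 = 352.

352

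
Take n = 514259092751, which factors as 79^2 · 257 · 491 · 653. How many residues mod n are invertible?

503970754560

φ(79^2) = 79^1·(79−1) = 79·78 = 6162.
φ(257) = 257 − 1 = 256.
φ(491) = 491 − 1 = 490.
φ(653) = 653 − 1 = 652.
Multiply: 6162 · 256 · 490 · 652 = 503970754560.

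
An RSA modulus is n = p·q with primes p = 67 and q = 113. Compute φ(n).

7392

For distinct primes, φ(pq) = (p−1)(q−1) = 66 × 112 = 7392.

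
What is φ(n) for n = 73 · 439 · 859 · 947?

25596762048

φ(26069369231) = 26069369231 · (1 − 1/73) · (1 − 1/439) · (1 − 1/859) · (1 − 1/947)
       = 26069369231 · 25596762048/26069369231 = 25596762048.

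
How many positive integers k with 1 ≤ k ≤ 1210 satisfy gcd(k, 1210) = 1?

440

Prime factorization: 1210 = 2 * 5 * 11^2.
φ(1210) = 1210 · (1 − 1/2) · (1 − 1/5) · (1 − 1/11)
       = 1210 · 40/110 = 440.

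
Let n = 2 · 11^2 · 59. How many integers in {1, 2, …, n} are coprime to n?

6380

φ(2) = 2 − 1 = 1.
φ(11^2) = 11^1·(11−1) = 11·10 = 110.
φ(59) = 59 − 1 = 58.
φ(14278) = 1 × 110 × 58 = 6380.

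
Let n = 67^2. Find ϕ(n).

φ(67^2) = 67^2 − 67^1 = 4489 − 67 = 4422.

4422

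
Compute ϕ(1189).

First factor: 1189 = 29 · 41.
φ(29) = 29 − 1 = 28.
φ(41) = 41 − 1 = 40.
Since φ is multiplicative, φ(1189) = 28 · 40 = 1120.

1120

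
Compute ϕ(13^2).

156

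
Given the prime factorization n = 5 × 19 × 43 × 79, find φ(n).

235872

φ(322715) = 322715 · (1 − 1/5) · (1 − 1/19) · (1 − 1/43) · (1 − 1/79)
       = 322715 · 235872/322715 = 235872.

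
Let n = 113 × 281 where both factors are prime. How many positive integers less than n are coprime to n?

31360

φ(pq) = (p−1)(q−1) = 112 · 280 = 31360.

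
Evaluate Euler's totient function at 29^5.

19803868

φ(29^5) = 29^4·(29−1) = 707281·28 = 19803868.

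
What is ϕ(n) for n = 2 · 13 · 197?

φ(2) = 2 − 1 = 1.
φ(13) = 13 − 1 = 12.
φ(197) = 197 − 1 = 196.
Multiply: 1 · 12 · 196 = 2352.

2352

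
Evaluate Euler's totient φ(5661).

Prime factorization: 5661 = 3^2 · 17 · 37.
φ(3^2) = 3^1·(3−1) = 3·2 = 6.
φ(17) = 17 − 1 = 16.
φ(37) = 37 − 1 = 36.
φ(5661) = 6 × 16 × 36 = 3456.

3456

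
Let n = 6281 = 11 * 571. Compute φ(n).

φ(6281) = 6281 · (1 − 1/11) · (1 − 1/571)
       = 6281 · 5700/6281 = 5700.

5700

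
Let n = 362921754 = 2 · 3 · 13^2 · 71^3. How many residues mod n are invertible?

φ(2) = 2 − 1 = 1.
φ(3) = 3 − 1 = 2.
φ(13^2) = 13^1·(13−1) = 13·12 = 156.
φ(71^3) = 71^2·(71−1) = 5041·70 = 352870.
Since φ is multiplicative, φ(362921754) = 1 · 2 · 156 · 352870 = 110095440.

110095440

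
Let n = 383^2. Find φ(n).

φ(146689) = 146689 · (1 − 1/383)
       = 146689 · 382/383 = 146306.

146306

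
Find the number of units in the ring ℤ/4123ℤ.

First factor: 4123 = 7 · 19 · 31.
φ(7) = 7 − 1 = 6.
φ(19) = 19 − 1 = 18.
φ(31) = 31 − 1 = 30.
Multiply: 6 · 18 · 30 = 3240.

3240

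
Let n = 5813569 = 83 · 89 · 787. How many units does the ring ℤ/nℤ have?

5671776

φ(83) = 83 − 1 = 82.
φ(89) = 89 − 1 = 88.
φ(787) = 787 − 1 = 786.
φ(5813569) = 82 × 88 × 786 = 5671776.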